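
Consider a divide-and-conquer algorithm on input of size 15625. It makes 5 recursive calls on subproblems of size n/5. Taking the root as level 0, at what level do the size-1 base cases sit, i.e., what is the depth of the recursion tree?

For divide and conquer with division factor 5:

Problem sizes at each level:
Level 0: 15625
Level 1: 3125
Level 2: 625
Level 3: 125
Level 4: 25
Level 5: 5
Level 6: 1

The root is level 0 and the size-1 base case is level 6 (the tree spans levels 0 through 6, i.e. 7 levels counting the root), so the depth is the number of divisions: log_5(15625) = 6

The recursion tree depth is log_5(15625) = 6. At each level, the problem size is divided by 5, so it takes 6 divisions to reduce to a base case of size 1. The algorithm makes 5 recursive calls at each level.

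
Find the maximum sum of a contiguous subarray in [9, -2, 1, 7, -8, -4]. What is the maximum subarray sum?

Using Kadane's algorithm on [9, -2, 1, 7, -8, -4]:

Scanning through the array:
Position 1 (value -2): max_ending_here = 7, max_so_far = 9
Position 2 (value 1): max_ending_here = 8, max_so_far = 9
Position 3 (value 7): max_ending_here = 15, max_so_far = 15
Position 4 (value -8): max_ending_here = 7, max_so_far = 15
Position 5 (value -4): max_ending_here = 3, max_so_far = 15

Maximum subarray: [9, -2, 1, 7]
Maximum sum: 15

The maximum subarray is [9, -2, 1, 7] with sum 15. This subarray runs from index 0 to index 3.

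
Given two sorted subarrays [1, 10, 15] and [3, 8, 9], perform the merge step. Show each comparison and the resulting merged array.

Merging process:

Compare 1 vs 3: take 1 from left. Merged: [1]
Compare 10 vs 3: take 3 from right. Merged: [1, 3]
Compare 10 vs 8: take 8 from right. Merged: [1, 3, 8]
Compare 10 vs 9: take 9 from right. Merged: [1, 3, 8, 9]
Append remaining from left: [10, 15]. Merged: [1, 3, 8, 9, 10, 15]

Final merged array: [1, 3, 8, 9, 10, 15]
Total comparisons: 4

The merged array is [1, 3, 8, 9, 10, 15], requiring 4 comparisons. The merge step runs in O(n) time where n is the total number of elements.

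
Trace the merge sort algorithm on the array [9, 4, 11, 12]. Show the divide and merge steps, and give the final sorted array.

Merge sort trace:

Split: [9, 4, 11, 12] -> [9, 4] and [11, 12]
  Split: [9, 4] -> [9] and [4]
  Merge: [9] + [4] -> [4, 9]
  Split: [11, 12] -> [11] and [12]
  Merge: [11] + [12] -> [11, 12]
Merge: [4, 9] + [11, 12] -> [4, 9, 11, 12]

Final sorted array: [4, 9, 11, 12]

The merge sort proceeds by recursively splitting the array and merging sorted halves.
After all merges, the sorted array is [4, 9, 11, 12].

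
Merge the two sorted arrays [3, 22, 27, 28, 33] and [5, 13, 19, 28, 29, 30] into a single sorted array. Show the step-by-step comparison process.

Merging process:

Compare 3 vs 5: take 3 from left. Merged: [3]
Compare 22 vs 5: take 5 from right. Merged: [3, 5]
Compare 22 vs 13: take 13 from right. Merged: [3, 5, 13]
Compare 22 vs 19: take 19 from right. Merged: [3, 5, 13, 19]
Compare 22 vs 28: take 22 from left. Merged: [3, 5, 13, 19, 22]
Compare 27 vs 28: take 27 from left. Merged: [3, 5, 13, 19, 22, 27]
Compare 28 vs 28: take 28 from left. Merged: [3, 5, 13, 19, 22, 27, 28]
Compare 33 vs 28: take 28 from right. Merged: [3, 5, 13, 19, 22, 27, 28, 28]
Compare 33 vs 29: take 29 from right. Merged: [3, 5, 13, 19, 22, 27, 28, 28, 29]
Compare 33 vs 30: take 30 from right. Merged: [3, 5, 13, 19, 22, 27, 28, 28, 29, 30]
Append remaining from left: [33]. Merged: [3, 5, 13, 19, 22, 27, 28, 28, 29, 30, 33]

Final merged array: [3, 5, 13, 19, 22, 27, 28, 28, 29, 30, 33]
Total comparisons: 10

The merged array is [3, 5, 13, 19, 22, 27, 28, 28, 29, 30, 33], requiring 10 comparisons. The merge step runs in O(n) time where n is the total number of elements.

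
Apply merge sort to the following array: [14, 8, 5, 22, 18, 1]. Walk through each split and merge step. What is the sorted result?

Merge sort trace:

Split: [14, 8, 5, 22, 18, 1] -> [14, 8, 5] and [22, 18, 1]
  Split: [14, 8, 5] -> [14] and [8, 5]
    Split: [8, 5] -> [8] and [5]
    Merge: [8] + [5] -> [5, 8]
  Merge: [14] + [5, 8] -> [5, 8, 14]
  Split: [22, 18, 1] -> [22] and [18, 1]
    Split: [18, 1] -> [18] and [1]
    Merge: [18] + [1] -> [1, 18]
  Merge: [22] + [1, 18] -> [1, 18, 22]
Merge: [5, 8, 14] + [1, 18, 22] -> [1, 5, 8, 14, 18, 22]

Final sorted array: [1, 5, 8, 14, 18, 22]

The merge sort proceeds by recursively splitting the array and merging sorted halves.
After all merges, the sorted array is [1, 5, 8, 14, 18, 22].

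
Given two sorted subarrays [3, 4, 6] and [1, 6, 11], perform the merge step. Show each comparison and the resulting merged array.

Merging process:

Compare 3 vs 1: take 1 from right. Merged: [1]
Compare 3 vs 6: take 3 from left. Merged: [1, 3]
Compare 4 vs 6: take 4 from left. Merged: [1, 3, 4]
Compare 6 vs 6: take 6 from left. Merged: [1, 3, 4, 6]
Append remaining from right: [6, 11]. Merged: [1, 3, 4, 6, 6, 11]

Final merged array: [1, 3, 4, 6, 6, 11]
Total comparisons: 4

The merged array is [1, 3, 4, 6, 6, 11], requiring 4 comparisons. The merge step runs in O(n) time where n is the total number of elements.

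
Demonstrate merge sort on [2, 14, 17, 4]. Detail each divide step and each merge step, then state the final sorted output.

Merge sort trace:

Split: [2, 14, 17, 4] -> [2, 14] and [17, 4]
  Split: [2, 14] -> [2] and [14]
  Merge: [2] + [14] -> [2, 14]
  Split: [17, 4] -> [17] and [4]
  Merge: [17] + [4] -> [4, 17]
Merge: [2, 14] + [4, 17] -> [2, 4, 14, 17]

Final sorted array: [2, 4, 14, 17]

The merge sort proceeds by recursively splitting the array and merging sorted halves.
After all merges, the sorted array is [2, 4, 14, 17].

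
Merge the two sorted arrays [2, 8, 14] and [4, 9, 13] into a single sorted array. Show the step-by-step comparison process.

Merging process:

Compare 2 vs 4: take 2 from left. Merged: [2]
Compare 8 vs 4: take 4 from right. Merged: [2, 4]
Compare 8 vs 9: take 8 from left. Merged: [2, 4, 8]
Compare 14 vs 9: take 9 from right. Merged: [2, 4, 8, 9]
Compare 14 vs 13: take 13 from right. Merged: [2, 4, 8, 9, 13]
Append remaining from left: [14]. Merged: [2, 4, 8, 9, 13, 14]

Final merged array: [2, 4, 8, 9, 13, 14]
Total comparisons: 5

The merged array is [2, 4, 8, 9, 13, 14], requiring 5 comparisons. The merge step runs in O(n) time where n is the total number of elements.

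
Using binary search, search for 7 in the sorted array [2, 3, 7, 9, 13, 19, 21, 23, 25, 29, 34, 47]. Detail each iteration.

Binary search for 7 in [2, 3, 7, 9, 13, 19, 21, 23, 25, 29, 34, 47]:

lo=0, hi=11, mid=5, arr[mid]=19 -> 19 > 7, search left half
lo=0, hi=4, mid=2, arr[mid]=7 -> Found target at index 2!

Binary search finds 7 at index 2 after 2 comparisons. The search repeatedly halves the search space by comparing with the middle element.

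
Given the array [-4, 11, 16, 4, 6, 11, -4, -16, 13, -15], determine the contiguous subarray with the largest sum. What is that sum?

Using Kadane's algorithm on [-4, 11, 16, 4, 6, 11, -4, -16, 13, -15]:

Scanning through the array:
Position 1 (value 11): max_ending_here = 11, max_so_far = 11
Position 2 (value 16): max_ending_here = 27, max_so_far = 27
Position 3 (value 4): max_ending_here = 31, max_so_far = 31
Position 4 (value 6): max_ending_here = 37, max_so_far = 37
Position 5 (value 11): max_ending_here = 48, max_so_far = 48
Position 6 (value -4): max_ending_here = 44, max_so_far = 48
Position 7 (value -16): max_ending_here = 28, max_so_far = 48
Position 8 (value 13): max_ending_here = 41, max_so_far = 48
Position 9 (value -15): max_ending_here = 26, max_so_far = 48

Maximum subarray: [11, 16, 4, 6, 11]
Maximum sum: 48

The maximum subarray is [11, 16, 4, 6, 11] with sum 48. This subarray runs from index 1 to index 5.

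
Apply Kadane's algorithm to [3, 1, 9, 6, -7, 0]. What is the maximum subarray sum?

Using Kadane's algorithm on [3, 1, 9, 6, -7, 0]:

Scanning through the array:
Position 1 (value 1): max_ending_here = 4, max_so_far = 4
Position 2 (value 9): max_ending_here = 13, max_so_far = 13
Position 3 (value 6): max_ending_here = 19, max_so_far = 19
Position 4 (value -7): max_ending_here = 12, max_so_far = 19
Position 5 (value 0): max_ending_here = 12, max_so_far = 19

Maximum subarray: [3, 1, 9, 6]
Maximum sum: 19

The maximum subarray is [3, 1, 9, 6] with sum 19. This subarray runs from index 0 to index 3.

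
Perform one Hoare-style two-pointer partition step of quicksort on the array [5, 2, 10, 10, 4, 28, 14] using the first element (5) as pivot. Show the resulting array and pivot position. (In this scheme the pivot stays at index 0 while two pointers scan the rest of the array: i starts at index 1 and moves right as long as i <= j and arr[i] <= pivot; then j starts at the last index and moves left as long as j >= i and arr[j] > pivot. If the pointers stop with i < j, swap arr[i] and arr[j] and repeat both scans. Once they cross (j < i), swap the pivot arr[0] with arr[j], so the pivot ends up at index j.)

Hoare-style two-pointer partition with pivot = 5:

Initial array: [5, 2, 10, 10, 4, 28, 14]

Pointers start at i = 1, j = 6.
i stops at index 2 (arr[2]=10 > 5), j stops at index 4 (arr[4]=4 <= 5): swap arr[2] and arr[4], array becomes [5, 2, 4, 10, 10, 28, 14]
i ends at 3, j ends at 2: the pointers have crossed (j < i), so scanning stops.

Swap pivot arr[0] with arr[2] to place pivot at position 2: [4, 2, 5, 10, 10, 28, 14]
Pivot position: 2

After partitioning with pivot 5, the array becomes [4, 2, 5, 10, 10, 28, 14]. The pivot is placed at index 2. All elements to the left of the pivot are <= 5, and all elements to the right are > 5.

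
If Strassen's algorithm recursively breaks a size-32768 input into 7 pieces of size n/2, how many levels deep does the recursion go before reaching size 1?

For divide and conquer with division factor 2:

Problem sizes at each level:
Level 0: 32768
Level 1: 16384
Level 2: 8192
Level 3: 4096
Level 4: 2048
Level 5: 1024
Level 6: 512
Level 7: 256
Level 8: 128
Level 9: 64
Level 10: 32
Level 11: 16
Level 12: 8
Level 13: 4
Level 14: 2
Level 15: 1

The root is level 0 and the size-1 base case is level 15 (the tree spans levels 0 through 15, i.e. 16 levels counting the root), so the depth is the number of divisions: log_2(32768) = 15

The recursion tree depth is log_2(32768) = 15. At each level, the problem size is divided by 2, so it takes 15 divisions to reduce to a base case of size 1. The algorithm makes 7 recursive calls at each level.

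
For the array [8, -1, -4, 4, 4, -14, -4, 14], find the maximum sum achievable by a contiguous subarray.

Using Kadane's algorithm on [8, -1, -4, 4, 4, -14, -4, 14]:

Scanning through the array:
Position 1 (value -1): max_ending_here = 7, max_so_far = 8
Position 2 (value -4): max_ending_here = 3, max_so_far = 8
Position 3 (value 4): max_ending_here = 7, max_so_far = 8
Position 4 (value 4): max_ending_here = 11, max_so_far = 11
Position 5 (value -14): max_ending_here = -3, max_so_far = 11
Position 6 (value -4): max_ending_here = -4, max_so_far = 11
Position 7 (value 14): max_ending_here = 14, max_so_far = 14

Maximum subarray: [14]
Maximum sum: 14

The maximum subarray is [14] with sum 14. This subarray runs from index 7 to index 7.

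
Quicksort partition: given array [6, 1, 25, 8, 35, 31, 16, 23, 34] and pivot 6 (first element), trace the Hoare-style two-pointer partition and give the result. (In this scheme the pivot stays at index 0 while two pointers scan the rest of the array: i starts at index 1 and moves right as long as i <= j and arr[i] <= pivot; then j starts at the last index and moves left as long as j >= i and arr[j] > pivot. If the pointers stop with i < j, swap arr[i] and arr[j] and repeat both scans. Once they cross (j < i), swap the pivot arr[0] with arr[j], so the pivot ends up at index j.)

Hoare-style two-pointer partition with pivot = 6:

Initial array: [6, 1, 25, 8, 35, 31, 16, 23, 34]

Pointers start at i = 1, j = 8.
i ends at 2, j ends at 1: the pointers have crossed (j < i), so scanning stops.

Swap pivot arr[0] with arr[1] to place pivot at position 1: [1, 6, 25, 8, 35, 31, 16, 23, 34]
Pivot position: 1

After partitioning with pivot 6, the array becomes [1, 6, 25, 8, 35, 31, 16, 23, 34]. The pivot is placed at index 1. All elements to the left of the pivot are <= 6, and all elements to the right are > 6.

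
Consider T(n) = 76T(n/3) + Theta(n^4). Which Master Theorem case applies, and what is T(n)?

Master Theorem for T(n) = 76T(n/3) + O(n^4):

a = 76, b = 3, c = 4
log_b(a) = log_3(76) = 3.9420

Case 3: c = 4 > log_3(76) = 3.9420
T(n) = O(n^4) = O(n^4)

For T(n) = 76T(n/3) + O(n^4): log_3(76) = 3.9420. This is Case 3 of the Master Theorem (c > log_b(a), work dominated by root), giving O(n^4).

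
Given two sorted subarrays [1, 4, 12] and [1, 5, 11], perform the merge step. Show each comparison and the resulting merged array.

Merging process:

Compare 1 vs 1: take 1 from left. Merged: [1]
Compare 4 vs 1: take 1 from right. Merged: [1, 1]
Compare 4 vs 5: take 4 from left. Merged: [1, 1, 4]
Compare 12 vs 5: take 5 from right. Merged: [1, 1, 4, 5]
Compare 12 vs 11: take 11 from right. Merged: [1, 1, 4, 5, 11]
Append remaining from left: [12]. Merged: [1, 1, 4, 5, 11, 12]

Final merged array: [1, 1, 4, 5, 11, 12]
Total comparisons: 5

The merged array is [1, 1, 4, 5, 11, 12], requiring 5 comparisons. The merge step runs in O(n) time where n is the total number of elements.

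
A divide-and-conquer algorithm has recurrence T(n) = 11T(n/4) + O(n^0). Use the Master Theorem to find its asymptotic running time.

Master Theorem for T(n) = 11T(n/4) + O(n^0):

a = 11, b = 4, c = 0
log_b(a) = log_4(11) = 1.7297

Case 1: c = 0 < log_4(11) = 1.7297
T(n) = O(n^(log_4 11))

For T(n) = 11T(n/4) + O(n^0): log_4(11) = 1.7297. This is Case 1 of the Master Theorem (c < log_b(a), work dominated by leaves), giving O(n^(log_4 11)).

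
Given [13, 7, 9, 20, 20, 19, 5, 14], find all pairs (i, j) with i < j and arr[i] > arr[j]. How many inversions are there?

Finding inversions in [13, 7, 9, 20, 20, 19, 5, 14]:

(0, 1): arr[0]=13 > arr[1]=7
(0, 2): arr[0]=13 > arr[2]=9
(0, 6): arr[0]=13 > arr[6]=5
(1, 6): arr[1]=7 > arr[6]=5
(2, 6): arr[2]=9 > arr[6]=5
(3, 5): arr[3]=20 > arr[5]=19
(3, 6): arr[3]=20 > arr[6]=5
(3, 7): arr[3]=20 > arr[7]=14
(4, 5): arr[4]=20 > arr[5]=19
(4, 6): arr[4]=20 > arr[6]=5
(4, 7): arr[4]=20 > arr[7]=14
(5, 6): arr[5]=19 > arr[6]=5
(5, 7): arr[5]=19 > arr[7]=14

Total inversions: 13

The array has 13 inversion(s): (0,1), (0,2), (0,6), (1,6), (2,6), (3,5), (3,6), (3,7), (4,5), (4,6), (4,7), (5,6), (5,7). Each pair (i,j) satisfies i < j and arr[i] > arr[j].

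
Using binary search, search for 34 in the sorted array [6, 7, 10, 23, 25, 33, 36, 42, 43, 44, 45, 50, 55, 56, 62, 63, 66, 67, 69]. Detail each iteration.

Binary search for 34 in [6, 7, 10, 23, 25, 33, 36, 42, 43, 44, 45, 50, 55, 56, 62, 63, 66, 67, 69]:

lo=0, hi=18, mid=9, arr[mid]=44 -> 44 > 34, search left half
lo=0, hi=8, mid=4, arr[mid]=25 -> 25 < 34, search right half
lo=5, hi=8, mid=6, arr[mid]=36 -> 36 > 34, search left half
lo=5, hi=5, mid=5, arr[mid]=33 -> 33 < 34, search right half
lo=6 > hi=5, target 34 not found

Binary search determines that 34 is not in the array after 4 comparisons. The search space was exhausted without finding the target.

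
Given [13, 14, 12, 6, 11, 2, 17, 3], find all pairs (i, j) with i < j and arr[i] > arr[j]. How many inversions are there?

Finding inversions in [13, 14, 12, 6, 11, 2, 17, 3]:

(0, 2): arr[0]=13 > arr[2]=12
(0, 3): arr[0]=13 > arr[3]=6
(0, 4): arr[0]=13 > arr[4]=11
(0, 5): arr[0]=13 > arr[5]=2
(0, 7): arr[0]=13 > arr[7]=3
(1, 2): arr[1]=14 > arr[2]=12
(1, 3): arr[1]=14 > arr[3]=6
(1, 4): arr[1]=14 > arr[4]=11
(1, 5): arr[1]=14 > arr[5]=2
(1, 7): arr[1]=14 > arr[7]=3
(2, 3): arr[2]=12 > arr[3]=6
(2, 4): arr[2]=12 > arr[4]=11
(2, 5): arr[2]=12 > arr[5]=2
(2, 7): arr[2]=12 > arr[7]=3
(3, 5): arr[3]=6 > arr[5]=2
(3, 7): arr[3]=6 > arr[7]=3
(4, 5): arr[4]=11 > arr[5]=2
(4, 7): arr[4]=11 > arr[7]=3
(6, 7): arr[6]=17 > arr[7]=3

Total inversions: 19

The array has 19 inversion(s): (0,2), (0,3), (0,4), (0,5), (0,7), (1,2), (1,3), (1,4), (1,5), (1,7), (2,3), (2,4), (2,5), (2,7), (3,5), (3,7), (4,5), (4,7), (6,7). Each pair (i,j) satisfies i < j and arr[i] > arr[j].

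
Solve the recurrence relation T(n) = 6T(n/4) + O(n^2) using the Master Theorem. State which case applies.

Master Theorem for T(n) = 6T(n/4) + O(n^2):

a = 6, b = 4, c = 2
log_b(a) = log_4(6) = 1.2925

Case 3: c = 2 > log_4(6) = 1.2925
T(n) = O(n^2) = O(n^2)

For T(n) = 6T(n/4) + O(n^2): log_4(6) = 1.2925. This is Case 3 of the Master Theorem (c > log_b(a), work dominated by root), giving O(n^2).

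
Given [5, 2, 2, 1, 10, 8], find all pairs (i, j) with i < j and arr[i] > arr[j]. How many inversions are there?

Finding inversions in [5, 2, 2, 1, 10, 8]:

(0, 1): arr[0]=5 > arr[1]=2
(0, 2): arr[0]=5 > arr[2]=2
(0, 3): arr[0]=5 > arr[3]=1
(1, 3): arr[1]=2 > arr[3]=1
(2, 3): arr[2]=2 > arr[3]=1
(4, 5): arr[4]=10 > arr[5]=8

Total inversions: 6

The array has 6 inversion(s): (0,1), (0,2), (0,3), (1,3), (2,3), (4,5). Each pair (i,j) satisfies i < j and arr[i] > arr[j].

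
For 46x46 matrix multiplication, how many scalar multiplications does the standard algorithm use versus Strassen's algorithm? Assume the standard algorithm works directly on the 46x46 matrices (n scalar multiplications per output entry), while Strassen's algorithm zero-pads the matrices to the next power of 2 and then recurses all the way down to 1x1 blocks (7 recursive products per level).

Matrix multiplication for 46x46 matrices:

Strassen's algorithm requires power-of-2 dimensions. Pad 46x46 to 64x64 (next power of 2).

Standard algorithm: 46^3 = 97336 multiplications
Strassen's algorithm: 7^(log2(64)) = 7^6 = 117649 multiplications
Difference: 97336 - 117649 = -20313 (Strassen uses MORE here due to padding overhead — for small or just-over-power-of-2 n, padding can outweigh the per-level savings)

Standard: 97336 multiplications (46^3). Strassen: 117649 multiplications (7^6, after padding to 64x64). Strassen reduces 8 recursive multiplications to 7 at each level.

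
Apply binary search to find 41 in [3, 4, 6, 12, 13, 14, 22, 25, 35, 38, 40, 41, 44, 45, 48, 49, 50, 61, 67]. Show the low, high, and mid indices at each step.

Binary search for 41 in [3, 4, 6, 12, 13, 14, 22, 25, 35, 38, 40, 41, 44, 45, 48, 49, 50, 61, 67]:

lo=0, hi=18, mid=9, arr[mid]=38 -> 38 < 41, search right half
lo=10, hi=18, mid=14, arr[mid]=48 -> 48 > 41, search left half
lo=10, hi=13, mid=11, arr[mid]=41 -> Found target at index 11!

Binary search finds 41 at index 11 after 3 comparisons. The search repeatedly halves the search space by comparing with the middle element.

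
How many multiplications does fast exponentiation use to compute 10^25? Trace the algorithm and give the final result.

Computing 10^25 by squaring (build up from 10^1; each line after the first costs one multiplication):

10^1 = 10
10^2 = (10^1)^2 = 10^2 = 100
10^3 = 10 * 10^2 = 10 * 100 = 1000
10^6 = (10^3)^2 = 1000^2 = 1000000
10^12 = (10^6)^2 = 1000000^2 = 1000000000000
10^24 = (10^12)^2 = 1000000000000^2 = 1000000000000000000000000
10^25 = 10 * 10^24 = 10 * 1000000000000000000000000 = 10000000000000000000000000

Result: 10000000000000000000000000
Multiplications needed: 6 (6 lines after 10^1)

10^25 = 10000000000000000000000000. Using exponentiation by squaring, this requires 6 multiplications. The key idea: if the exponent is even, square the half-power; if odd, multiply by the base once.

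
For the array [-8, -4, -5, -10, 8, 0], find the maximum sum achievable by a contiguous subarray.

Using Kadane's algorithm on [-8, -4, -5, -10, 8, 0]:

Scanning through the array:
Position 1 (value -4): max_ending_here = -4, max_so_far = -4
Position 2 (value -5): max_ending_here = -5, max_so_far = -4
Position 3 (value -10): max_ending_here = -10, max_so_far = -4
Position 4 (value 8): max_ending_here = 8, max_so_far = 8
Position 5 (value 0): max_ending_here = 8, max_so_far = 8

Maximum subarray: [8]
Maximum sum: 8

The maximum subarray is [8] with sum 8. This subarray runs from index 4 to index 4.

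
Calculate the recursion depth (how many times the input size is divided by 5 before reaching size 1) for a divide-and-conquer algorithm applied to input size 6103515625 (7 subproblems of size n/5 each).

For divide and conquer with division factor 5:

Problem sizes at each level:
Level 0: 6103515625
Level 1: 1220703125
Level 2: 244140625
Level 3: 48828125
Level 4: 9765625
Level 5: 1953125
Level 6: 390625
Level 7: 78125
Level 8: 15625
Level 9: 3125
Level 10: 625
Level 11: 125
Level 12: 25
Level 13: 5
Level 14: 1

The root is level 0 and the size-1 base case is level 14 (the tree spans levels 0 through 14, i.e. 15 levels counting the root), so the depth is the number of divisions: log_5(6103515625) = 14

The recursion tree depth is log_5(6103515625) = 14. At each level, the problem size is divided by 5, so it takes 14 divisions to reduce to a base case of size 1. The algorithm makes 7 recursive calls at each level.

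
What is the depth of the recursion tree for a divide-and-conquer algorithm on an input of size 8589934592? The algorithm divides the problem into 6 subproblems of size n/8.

For divide and conquer with division factor 8:

Problem sizes at each level:
Level 0: 8589934592
Level 1: 1073741824
Level 2: 134217728
Level 3: 16777216
Level 4: 2097152
Level 5: 262144
Level 6: 32768
Level 7: 4096
Level 8: 512
Level 9: 64
Level 10: 8
Level 11: 1

The root is level 0 and the size-1 base case is level 11 (the tree spans levels 0 through 11, i.e. 12 levels counting the root), so the depth is the number of divisions: log_8(8589934592) = 11

The recursion tree depth is log_8(8589934592) = 11. At each level, the problem size is divided by 8, so it takes 11 divisions to reduce to a base case of size 1. The algorithm makes 6 recursive calls at each level.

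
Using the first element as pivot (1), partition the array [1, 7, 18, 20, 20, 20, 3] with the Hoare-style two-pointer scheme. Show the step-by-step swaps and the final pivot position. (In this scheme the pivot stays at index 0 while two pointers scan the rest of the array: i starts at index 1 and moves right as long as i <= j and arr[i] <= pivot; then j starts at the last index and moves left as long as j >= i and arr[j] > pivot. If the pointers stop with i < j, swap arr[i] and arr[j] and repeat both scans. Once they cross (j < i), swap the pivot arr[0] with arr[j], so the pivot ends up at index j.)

Hoare-style two-pointer partition with pivot = 1:

Initial array: [1, 7, 18, 20, 20, 20, 3]

Pointers start at i = 1, j = 6.
i ends at 1, j ends at 0: the pointers have crossed (j < i), so scanning stops.

j = 0, so swapping arr[0] with arr[j] leaves the pivot at position 0: [1, 7, 18, 20, 20, 20, 3]
Pivot position: 0

After partitioning with pivot 1, the array becomes [1, 7, 18, 20, 20, 20, 3]. The pivot is placed at index 0. All elements to the left of the pivot are <= 1, and all elements to the right are > 1.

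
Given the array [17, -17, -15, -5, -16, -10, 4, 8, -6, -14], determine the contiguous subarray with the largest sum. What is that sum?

Using Kadane's algorithm on [17, -17, -15, -5, -16, -10, 4, 8, -6, -14]:

Scanning through the array:
Position 1 (value -17): max_ending_here = 0, max_so_far = 17
Position 2 (value -15): max_ending_here = -15, max_so_far = 17
Position 3 (value -5): max_ending_here = -5, max_so_far = 17
Position 4 (value -16): max_ending_here = -16, max_so_far = 17
Position 5 (value -10): max_ending_here = -10, max_so_far = 17
Position 6 (value 4): max_ending_here = 4, max_so_far = 17
Position 7 (value 8): max_ending_here = 12, max_so_far = 17
Position 8 (value -6): max_ending_here = 6, max_so_far = 17
Position 9 (value -14): max_ending_here = -8, max_so_far = 17

Maximum subarray: [17]
Maximum sum: 17

The maximum subarray is [17] with sum 17. This subarray runs from index 0 to index 0.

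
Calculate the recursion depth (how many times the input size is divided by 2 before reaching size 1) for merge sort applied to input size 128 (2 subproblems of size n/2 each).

For divide and conquer with division factor 2:

Problem sizes at each level:
Level 0: 128
Level 1: 64
Level 2: 32
Level 3: 16
Level 4: 8
Level 5: 4
Level 6: 2
Level 7: 1

The root is level 0 and the size-1 base case is level 7 (the tree spans levels 0 through 7, i.e. 8 levels counting the root), so the depth is the number of divisions: log_2(128) = 7

The recursion tree depth is log_2(128) = 7. At each level, the problem size is divided by 2, so it takes 7 divisions to reduce to a base case of size 1. The algorithm makes 2 recursive calls at each level.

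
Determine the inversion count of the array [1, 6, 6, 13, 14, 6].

Finding inversions in [1, 6, 6, 13, 14, 6]:

(3, 5): arr[3]=13 > arr[5]=6
(4, 5): arr[4]=14 > arr[5]=6

Total inversions: 2

The array has 2 inversion(s): (3,5), (4,5). Each pair (i,j) satisfies i < j and arr[i] > arr[j].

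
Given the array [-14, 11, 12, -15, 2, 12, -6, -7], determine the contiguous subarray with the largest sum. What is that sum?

Using Kadane's algorithm on [-14, 11, 12, -15, 2, 12, -6, -7]:

Scanning through the array:
Position 1 (value 11): max_ending_here = 11, max_so_far = 11
Position 2 (value 12): max_ending_here = 23, max_so_far = 23
Position 3 (value -15): max_ending_here = 8, max_so_far = 23
Position 4 (value 2): max_ending_here = 10, max_so_far = 23
Position 5 (value 12): max_ending_here = 22, max_so_far = 23
Position 6 (value -6): max_ending_here = 16, max_so_far = 23
Position 7 (value -7): max_ending_here = 9, max_so_far = 23

Maximum subarray: [11, 12]
Maximum sum: 23

The maximum subarray is [11, 12] with sum 23. This subarray runs from index 1 to index 2.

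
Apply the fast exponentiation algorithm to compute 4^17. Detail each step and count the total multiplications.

Computing 4^17 by squaring (build up from 4^1; each line after the first costs one multiplication):

4^1 = 4
4^2 = (4^1)^2 = 4^2 = 16
4^4 = (4^2)^2 = 16^2 = 256
4^8 = (4^4)^2 = 256^2 = 65536
4^16 = (4^8)^2 = 65536^2 = 4294967296
4^17 = 4 * 4^16 = 4 * 4294967296 = 17179869184

Result: 17179869184
Multiplications needed: 5 (5 lines after 4^1)

4^17 = 17179869184. Using exponentiation by squaring, this requires 5 multiplications. The key idea: if the exponent is even, square the half-power; if odd, multiply by the base once.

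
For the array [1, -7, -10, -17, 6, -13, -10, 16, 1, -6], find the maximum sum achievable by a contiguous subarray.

Using Kadane's algorithm on [1, -7, -10, -17, 6, -13, -10, 16, 1, -6]:

Scanning through the array:
Position 1 (value -7): max_ending_here = -6, max_so_far = 1
Position 2 (value -10): max_ending_here = -10, max_so_far = 1
Position 3 (value -17): max_ending_here = -17, max_so_far = 1
Position 4 (value 6): max_ending_here = 6, max_so_far = 6
Position 5 (value -13): max_ending_here = -7, max_so_far = 6
Position 6 (value -10): max_ending_here = -10, max_so_far = 6
Position 7 (value 16): max_ending_here = 16, max_so_far = 16
Position 8 (value 1): max_ending_here = 17, max_so_far = 17
Position 9 (value -6): max_ending_here = 11, max_so_far = 17

Maximum subarray: [16, 1]
Maximum sum: 17

The maximum subarray is [16, 1] with sum 17. This subarray runs from index 7 to index 8.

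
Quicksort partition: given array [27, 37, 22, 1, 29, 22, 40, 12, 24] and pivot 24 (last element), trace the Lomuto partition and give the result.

Lomuto partition with pivot = 24:

Initial array: [27, 37, 22, 1, 29, 22, 40, 12, 24]

arr[0]=27 > 24: no swap
arr[1]=37 > 24: no swap
arr[2]=22 <= 24: swap with position 0, array becomes [22, 37, 27, 1, 29, 22, 40, 12, 24]
arr[3]=1 <= 24: swap with position 1, array becomes [22, 1, 27, 37, 29, 22, 40, 12, 24]
arr[4]=29 > 24: no swap
arr[5]=22 <= 24: swap with position 2, array becomes [22, 1, 22, 37, 29, 27, 40, 12, 24]
arr[6]=40 > 24: no swap
arr[7]=12 <= 24: swap with position 3, array becomes [22, 1, 22, 12, 29, 27, 40, 37, 24]

Place pivot at position 4: [22, 1, 22, 12, 24, 27, 40, 37, 29]
Pivot position: 4

After partitioning with pivot 24, the array becomes [22, 1, 22, 12, 24, 27, 40, 37, 29]. The pivot is placed at index 4. All elements to the left of the pivot are <= 24, and all elements to the right are > 24.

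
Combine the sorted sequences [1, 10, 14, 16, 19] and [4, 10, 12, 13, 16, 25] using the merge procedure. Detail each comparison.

Merging process:

Compare 1 vs 4: take 1 from left. Merged: [1]
Compare 10 vs 4: take 4 from right. Merged: [1, 4]
Compare 10 vs 10: take 10 from left. Merged: [1, 4, 10]
Compare 14 vs 10: take 10 from right. Merged: [1, 4, 10, 10]
Compare 14 vs 12: take 12 from right. Merged: [1, 4, 10, 10, 12]
Compare 14 vs 13: take 13 from right. Merged: [1, 4, 10, 10, 12, 13]
Compare 14 vs 16: take 14 from left. Merged: [1, 4, 10, 10, 12, 13, 14]
Compare 16 vs 16: take 16 from left. Merged: [1, 4, 10, 10, 12, 13, 14, 16]
Compare 19 vs 16: take 16 from right. Merged: [1, 4, 10, 10, 12, 13, 14, 16, 16]
Compare 19 vs 25: take 19 from left. Merged: [1, 4, 10, 10, 12, 13, 14, 16, 16, 19]
Append remaining from right: [25]. Merged: [1, 4, 10, 10, 12, 13, 14, 16, 16, 19, 25]

Final merged array: [1, 4, 10, 10, 12, 13, 14, 16, 16, 19, 25]
Total comparisons: 10

The merged array is [1, 4, 10, 10, 12, 13, 14, 16, 16, 19, 25], requiring 10 comparisons. The merge step runs in O(n) time where n is the total number of elements.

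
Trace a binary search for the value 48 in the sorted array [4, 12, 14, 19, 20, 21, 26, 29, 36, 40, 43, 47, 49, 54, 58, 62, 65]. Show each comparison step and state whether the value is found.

Binary search for 48 in [4, 12, 14, 19, 20, 21, 26, 29, 36, 40, 43, 47, 49, 54, 58, 62, 65]:

lo=0, hi=16, mid=8, arr[mid]=36 -> 36 < 48, search right half
lo=9, hi=16, mid=12, arr[mid]=49 -> 49 > 48, search left half
lo=9, hi=11, mid=10, arr[mid]=43 -> 43 < 48, search right half
lo=11, hi=11, mid=11, arr[mid]=47 -> 47 < 48, search right half
lo=12 > hi=11, target 48 not found

Binary search determines that 48 is not in the array after 4 comparisons. The search space was exhausted without finding the target.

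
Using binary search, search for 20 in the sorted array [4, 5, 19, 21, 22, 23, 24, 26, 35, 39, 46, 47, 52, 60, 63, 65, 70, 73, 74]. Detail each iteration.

Binary search for 20 in [4, 5, 19, 21, 22, 23, 24, 26, 35, 39, 46, 47, 52, 60, 63, 65, 70, 73, 74]:

lo=0, hi=18, mid=9, arr[mid]=39 -> 39 > 20, search left half
lo=0, hi=8, mid=4, arr[mid]=22 -> 22 > 20, search left half
lo=0, hi=3, mid=1, arr[mid]=5 -> 5 < 20, search right half
lo=2, hi=3, mid=2, arr[mid]=19 -> 19 < 20, search right half
lo=3, hi=3, mid=3, arr[mid]=21 -> 21 > 20, search left half
lo=3 > hi=2, target 20 not found

Binary search determines that 20 is not in the array after 5 comparisons. The search space was exhausted without finding the target.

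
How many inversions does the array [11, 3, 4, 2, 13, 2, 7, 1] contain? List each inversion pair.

Finding inversions in [11, 3, 4, 2, 13, 2, 7, 1]:

(0, 1): arr[0]=11 > arr[1]=3
(0, 2): arr[0]=11 > arr[2]=4
(0, 3): arr[0]=11 > arr[3]=2
(0, 5): arr[0]=11 > arr[5]=2
(0, 6): arr[0]=11 > arr[6]=7
(0, 7): arr[0]=11 > arr[7]=1
(1, 3): arr[1]=3 > arr[3]=2
(1, 5): arr[1]=3 > arr[5]=2
(1, 7): arr[1]=3 > arr[7]=1
(2, 3): arr[2]=4 > arr[3]=2
(2, 5): arr[2]=4 > arr[5]=2
(2, 7): arr[2]=4 > arr[7]=1
(3, 7): arr[3]=2 > arr[7]=1
(4, 5): arr[4]=13 > arr[5]=2
(4, 6): arr[4]=13 > arr[6]=7
(4, 7): arr[4]=13 > arr[7]=1
(5, 7): arr[5]=2 > arr[7]=1
(6, 7): arr[6]=7 > arr[7]=1

Total inversions: 18

The array has 18 inversion(s): (0,1), (0,2), (0,3), (0,5), (0,6), (0,7), (1,3), (1,5), (1,7), (2,3), (2,5), (2,7), (3,7), (4,5), (4,6), (4,7), (5,7), (6,7). Each pair (i,j) satisfies i < j and arr[i] > arr[j].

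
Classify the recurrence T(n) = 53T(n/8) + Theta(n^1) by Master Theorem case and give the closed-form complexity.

Master Theorem for T(n) = 53T(n/8) + O(n^1):

a = 53, b = 8, c = 1
log_b(a) = log_8(53) = 1.9093

Case 1: c = 1 < log_8(53) = 1.9093
T(n) = O(n^(log_8 53))

For T(n) = 53T(n/8) + O(n^1): log_8(53) = 1.9093. This is Case 1 of the Master Theorem (c < log_b(a), work dominated by leaves), giving O(n^(log_8 53)).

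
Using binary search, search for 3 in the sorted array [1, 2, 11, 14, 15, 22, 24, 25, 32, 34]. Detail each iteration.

Binary search for 3 in [1, 2, 11, 14, 15, 22, 24, 25, 32, 34]:

lo=0, hi=9, mid=4, arr[mid]=15 -> 15 > 3, search left half
lo=0, hi=3, mid=1, arr[mid]=2 -> 2 < 3, search right half
lo=2, hi=3, mid=2, arr[mid]=11 -> 11 > 3, search left half
lo=2 > hi=1, target 3 not found

Binary search determines that 3 is not in the array after 3 comparisons. The search space was exhausted without finding the target.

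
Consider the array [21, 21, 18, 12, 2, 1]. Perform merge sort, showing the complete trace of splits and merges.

Merge sort trace:

Split: [21, 21, 18, 12, 2, 1] -> [21, 21, 18] and [12, 2, 1]
  Split: [21, 21, 18] -> [21] and [21, 18]
    Split: [21, 18] -> [21] and [18]
    Merge: [21] + [18] -> [18, 21]
  Merge: [21] + [18, 21] -> [18, 21, 21]
  Split: [12, 2, 1] -> [12] and [2, 1]
    Split: [2, 1] -> [2] and [1]
    Merge: [2] + [1] -> [1, 2]
  Merge: [12] + [1, 2] -> [1, 2, 12]
Merge: [18, 21, 21] + [1, 2, 12] -> [1, 2, 12, 18, 21, 21]

Final sorted array: [1, 2, 12, 18, 21, 21]

The merge sort proceeds by recursively splitting the array and merging sorted halves.
After all merges, the sorted array is [1, 2, 12, 18, 21, 21].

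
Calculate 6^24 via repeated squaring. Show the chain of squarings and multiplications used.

Computing 6^24 by squaring (build up from 6^1; each line after the first costs one multiplication):

6^1 = 6
6^2 = (6^1)^2 = 6^2 = 36
6^3 = 6 * 6^2 = 6 * 36 = 216
6^6 = (6^3)^2 = 216^2 = 46656
6^12 = (6^6)^2 = 46656^2 = 2176782336
6^24 = (6^12)^2 = 2176782336^2 = 4738381338321616896

Result: 4738381338321616896
Multiplications needed: 5 (5 lines after 6^1)

6^24 = 4738381338321616896. Using exponentiation by squaring, this requires 5 multiplications. The key idea: if the exponent is even, square the half-power; if odd, multiply by the base once.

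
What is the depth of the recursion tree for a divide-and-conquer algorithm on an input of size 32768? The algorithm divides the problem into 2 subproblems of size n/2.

For divide and conquer with division factor 2:

Problem sizes at each level:
Level 0: 32768
Level 1: 16384
Level 2: 8192
Level 3: 4096
Level 4: 2048
Level 5: 1024
Level 6: 512
Level 7: 256
Level 8: 128
Level 9: 64
Level 10: 32
Level 11: 16
Level 12: 8
Level 13: 4
Level 14: 2
Level 15: 1

The root is level 0 and the size-1 base case is level 15 (the tree spans levels 0 through 15, i.e. 16 levels counting the root), so the depth is the number of divisions: log_2(32768) = 15

The recursion tree depth is log_2(32768) = 15. At each level, the problem size is divided by 2, so it takes 15 divisions to reduce to a base case of size 1. The algorithm makes 2 recursive calls at each level.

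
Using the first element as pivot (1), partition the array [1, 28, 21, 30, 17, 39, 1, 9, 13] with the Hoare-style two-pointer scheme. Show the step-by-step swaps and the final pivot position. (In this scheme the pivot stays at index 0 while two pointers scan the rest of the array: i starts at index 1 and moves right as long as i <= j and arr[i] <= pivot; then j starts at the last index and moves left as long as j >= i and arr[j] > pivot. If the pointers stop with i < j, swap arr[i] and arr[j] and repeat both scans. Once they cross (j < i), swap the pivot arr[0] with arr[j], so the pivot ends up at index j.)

Hoare-style two-pointer partition with pivot = 1:

Initial array: [1, 28, 21, 30, 17, 39, 1, 9, 13]

Pointers start at i = 1, j = 8.
i stops at index 1 (arr[1]=28 > 1), j stops at index 6 (arr[6]=1 <= 1): swap arr[1] and arr[6], array becomes [1, 1, 21, 30, 17, 39, 28, 9, 13]
i ends at 2, j ends at 1: the pointers have crossed (j < i), so scanning stops.

Swap pivot arr[0] with arr[1] to place pivot at position 1: [1, 1, 21, 30, 17, 39, 28, 9, 13]
Pivot position: 1

After partitioning with pivot 1, the array becomes [1, 1, 21, 30, 17, 39, 28, 9, 13]. The pivot is placed at index 1. All elements to the left of the pivot are <= 1, and all elements to the right are > 1.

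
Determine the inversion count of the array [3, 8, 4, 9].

Finding inversions in [3, 8, 4, 9]:

(1, 2): arr[1]=8 > arr[2]=4

Total inversions: 1

The array has 1 inversion(s): (1,2). Each pair (i,j) satisfies i < j and arr[i] > arr[j].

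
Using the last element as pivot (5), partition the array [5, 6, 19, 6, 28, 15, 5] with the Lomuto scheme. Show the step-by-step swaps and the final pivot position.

Lomuto partition with pivot = 5:

Initial array: [5, 6, 19, 6, 28, 15, 5]

arr[0]=5 <= 5: swap with position 0, array becomes [5, 6, 19, 6, 28, 15, 5]
arr[1]=6 > 5: no swap
arr[2]=19 > 5: no swap
arr[3]=6 > 5: no swap
arr[4]=28 > 5: no swap
arr[5]=15 > 5: no swap

Place pivot at position 1: [5, 5, 19, 6, 28, 15, 6]
Pivot position: 1

After partitioning with pivot 5, the array becomes [5, 5, 19, 6, 28, 15, 6]. The pivot is placed at index 1. All elements to the left of the pivot are <= 5, and all elements to the right are > 5.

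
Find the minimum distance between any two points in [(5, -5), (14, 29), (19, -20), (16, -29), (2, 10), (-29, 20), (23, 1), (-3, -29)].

Computing all pairwise distances among 8 points:

d((5, -5), (14, 29)) = 35.171
d((5, -5), (19, -20)) = 20.5183
d((5, -5), (16, -29)) = 26.4008
d((5, -5), (2, 10)) = 15.2971
d((5, -5), (-29, 20)) = 42.2019
d((5, -5), (23, 1)) = 18.9737
d((5, -5), (-3, -29)) = 25.2982
d((14, 29), (19, -20)) = 49.2544
d((14, 29), (16, -29)) = 58.0345
d((14, 29), (2, 10)) = 22.4722
d((14, 29), (-29, 20)) = 43.9318
d((14, 29), (23, 1)) = 29.4109
d((14, 29), (-3, -29)) = 60.4401
d((19, -20), (16, -29)) = 9.4868 <-- minimum
d((19, -20), (2, 10)) = 34.4819
d((19, -20), (-29, 20)) = 62.482
d((19, -20), (23, 1)) = 21.3776
d((19, -20), (-3, -29)) = 23.7697
d((16, -29), (2, 10)) = 41.4367
d((16, -29), (-29, 20)) = 66.5282
d((16, -29), (23, 1)) = 30.8058
d((16, -29), (-3, -29)) = 19.0
d((2, 10), (-29, 20)) = 32.573
d((2, 10), (23, 1)) = 22.8473
d((2, 10), (-3, -29)) = 39.3192
d((-29, 20), (23, 1)) = 55.3624
d((-29, 20), (-3, -29)) = 55.4707
d((23, 1), (-3, -29)) = 39.6989

Closest pair: (19, -20) and (16, -29) with distance 9.4868

The closest pair is (19, -20) and (16, -29) with Euclidean distance 9.4868. For 8 points, brute-force pairwise comparison is shown above. For large n, the divide-and-conquer algorithm (sort by x, recurse on halves, check the dividing strip) achieves O(n log n).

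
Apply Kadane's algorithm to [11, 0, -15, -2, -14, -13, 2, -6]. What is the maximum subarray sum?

Using Kadane's algorithm on [11, 0, -15, -2, -14, -13, 2, -6]:

Scanning through the array:
Position 1 (value 0): max_ending_here = 11, max_so_far = 11
Position 2 (value -15): max_ending_here = -4, max_so_far = 11
Position 3 (value -2): max_ending_here = -2, max_so_far = 11
Position 4 (value -14): max_ending_here = -14, max_so_far = 11
Position 5 (value -13): max_ending_here = -13, max_so_far = 11
Position 6 (value 2): max_ending_here = 2, max_so_far = 11
Position 7 (value -6): max_ending_here = -4, max_so_far = 11

Maximum subarray: [11]
Maximum sum: 11

The maximum subarray is [11] with sum 11. This subarray runs from index 0 to index 0.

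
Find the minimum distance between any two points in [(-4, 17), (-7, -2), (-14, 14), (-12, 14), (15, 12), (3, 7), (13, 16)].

Computing all pairwise distances among 7 points:

d((-4, 17), (-7, -2)) = 19.2354
d((-4, 17), (-14, 14)) = 10.4403
d((-4, 17), (-12, 14)) = 8.544
d((-4, 17), (15, 12)) = 19.6469
d((-4, 17), (3, 7)) = 12.2066
d((-4, 17), (13, 16)) = 17.0294
d((-7, -2), (-14, 14)) = 17.4642
d((-7, -2), (-12, 14)) = 16.7631
d((-7, -2), (15, 12)) = 26.0768
d((-7, -2), (3, 7)) = 13.4536
d((-7, -2), (13, 16)) = 26.9072
d((-14, 14), (-12, 14)) = 2.0 <-- minimum
d((-14, 14), (15, 12)) = 29.0689
d((-14, 14), (3, 7)) = 18.3848
d((-14, 14), (13, 16)) = 27.074
d((-12, 14), (15, 12)) = 27.074
d((-12, 14), (3, 7)) = 16.5529
d((-12, 14), (13, 16)) = 25.0799
d((15, 12), (3, 7)) = 13.0
d((15, 12), (13, 16)) = 4.4721
d((3, 7), (13, 16)) = 13.4536

Closest pair: (-14, 14) and (-12, 14) with distance 2.0

The closest pair is (-14, 14) and (-12, 14) with Euclidean distance 2.0. For 7 points, brute-force pairwise comparison is shown above. For large n, the divide-and-conquer algorithm (sort by x, recurse on halves, check the dividing strip) achieves O(n log n).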